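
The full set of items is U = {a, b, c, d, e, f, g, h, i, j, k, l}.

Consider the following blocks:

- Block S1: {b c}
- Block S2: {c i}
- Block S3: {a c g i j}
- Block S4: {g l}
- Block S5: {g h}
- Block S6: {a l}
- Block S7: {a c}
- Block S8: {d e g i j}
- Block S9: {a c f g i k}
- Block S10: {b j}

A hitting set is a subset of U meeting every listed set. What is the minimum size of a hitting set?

The 4 items {b, c, g, l} hit every block.
The blocks S2, S5, S6, S10 are pairwise disjoint, so any hitting set needs a separate item for each — at least 4. Hence 4 is optimal.

4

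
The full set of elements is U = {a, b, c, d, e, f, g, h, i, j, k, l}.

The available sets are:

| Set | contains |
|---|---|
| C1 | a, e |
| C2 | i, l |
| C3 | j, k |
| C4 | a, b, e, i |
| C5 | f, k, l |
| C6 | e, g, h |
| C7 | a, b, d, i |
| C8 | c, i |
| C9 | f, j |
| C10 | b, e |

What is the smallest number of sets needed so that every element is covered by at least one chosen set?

5

C5 and C6 and C7 and C8 and C9 together: C5 ∪ C6 ∪ C7 ∪ C8 ∪ C9 = {a, b, c, d, e, f, g, h, i, j, k, l} — every element is covered.
Only C8 contains c, so C8 is forced; the remaining 10 elements need at least 4 more sets (each remaining set adds at most 3) — so at least 5 sets are needed, and 5 is optimal.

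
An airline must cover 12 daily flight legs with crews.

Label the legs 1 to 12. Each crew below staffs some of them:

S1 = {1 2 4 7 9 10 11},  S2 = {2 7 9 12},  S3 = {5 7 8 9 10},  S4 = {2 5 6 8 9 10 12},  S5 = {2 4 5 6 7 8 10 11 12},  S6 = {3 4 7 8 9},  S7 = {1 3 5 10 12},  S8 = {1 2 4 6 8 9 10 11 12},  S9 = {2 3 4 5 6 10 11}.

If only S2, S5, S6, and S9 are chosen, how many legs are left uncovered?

Union of S2, S5, S6, S9 = {2, 3, 4, 5, 6, 7, 8, 9, 10, 11, 12}.
Not covered: 1 — 1 leg.

1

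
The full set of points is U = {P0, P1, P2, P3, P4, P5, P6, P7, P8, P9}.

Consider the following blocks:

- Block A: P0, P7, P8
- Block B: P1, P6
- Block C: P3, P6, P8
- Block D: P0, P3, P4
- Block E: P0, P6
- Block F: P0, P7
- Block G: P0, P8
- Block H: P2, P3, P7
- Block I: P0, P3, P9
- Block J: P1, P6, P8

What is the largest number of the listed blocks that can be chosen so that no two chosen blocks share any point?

B, G, H are pairwise disjoint (B={P1,P6}; G={P0,P8}; H={P2,P3,P7}).
Every remaining block overlaps one of these, and no 4 of the listed blocks are pairwise disjoint, so 3 is the maximum.

3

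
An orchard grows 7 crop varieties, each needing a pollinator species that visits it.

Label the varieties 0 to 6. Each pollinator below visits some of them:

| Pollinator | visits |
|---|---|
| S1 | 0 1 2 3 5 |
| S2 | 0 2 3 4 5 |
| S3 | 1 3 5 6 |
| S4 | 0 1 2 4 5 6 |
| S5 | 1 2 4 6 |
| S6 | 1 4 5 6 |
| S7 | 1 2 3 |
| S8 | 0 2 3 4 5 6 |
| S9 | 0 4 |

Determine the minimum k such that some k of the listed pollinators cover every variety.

2

Take {S4, S8}. Their union is {0, 1, 2, 3, 4, 5, 6}, which is all 7 varieties.
No single pollinator has all 7 varieties (the largest, S4, has 6), so 2 is optimal.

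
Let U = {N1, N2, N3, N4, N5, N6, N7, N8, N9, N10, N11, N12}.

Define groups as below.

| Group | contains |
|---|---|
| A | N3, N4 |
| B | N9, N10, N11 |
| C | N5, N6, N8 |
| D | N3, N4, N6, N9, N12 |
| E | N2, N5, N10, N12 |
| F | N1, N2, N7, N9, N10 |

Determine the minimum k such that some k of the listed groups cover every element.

B and C and D and F together: B ∪ C ∪ D ∪ F = {N1, N2, N3, N4, N5, N6, N7, N8, N9, N10, N11, N12} — every element is covered.
Only B contains N11, so B is forced; the remaining 9 elements need at least 3 more groups (each remaining group adds at most 4) — so at least 4 groups are needed, and 4 is optimal.

4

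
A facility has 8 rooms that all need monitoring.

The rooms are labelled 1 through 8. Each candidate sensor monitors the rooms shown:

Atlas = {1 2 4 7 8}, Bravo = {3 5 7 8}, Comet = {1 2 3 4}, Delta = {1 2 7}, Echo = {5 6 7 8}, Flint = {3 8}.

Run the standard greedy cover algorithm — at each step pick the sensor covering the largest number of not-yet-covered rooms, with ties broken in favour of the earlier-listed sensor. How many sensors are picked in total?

Greedy: pick Atlas (covers 5 new) → pick Bravo (covers 2 new) → pick Echo (covers 1 new). Total picks: 3.
(The true minimum cover uses only 2 sensors, so greedy is not optimal here.)

3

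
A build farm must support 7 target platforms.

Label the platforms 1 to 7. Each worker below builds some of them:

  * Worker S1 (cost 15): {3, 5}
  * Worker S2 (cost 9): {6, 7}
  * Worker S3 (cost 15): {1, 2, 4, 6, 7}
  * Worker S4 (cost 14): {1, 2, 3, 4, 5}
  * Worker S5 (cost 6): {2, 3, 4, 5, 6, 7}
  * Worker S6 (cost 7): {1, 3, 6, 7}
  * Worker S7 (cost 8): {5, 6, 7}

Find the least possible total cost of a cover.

13

S5, S6 together cover every platform (S5 ∪ S6 = {1, 2, 3, 4, 5, 6, 7}); total cost 6 + 7 = 13.
No covering selection has total cost below 13.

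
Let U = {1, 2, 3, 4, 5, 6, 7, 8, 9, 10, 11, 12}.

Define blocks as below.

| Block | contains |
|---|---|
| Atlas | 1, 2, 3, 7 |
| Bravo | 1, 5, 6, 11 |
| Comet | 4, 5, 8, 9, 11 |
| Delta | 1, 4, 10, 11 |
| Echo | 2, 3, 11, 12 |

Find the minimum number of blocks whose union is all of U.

5

Atlas, Bravo, Comet, Delta, and Echo cover everything between them: the union {1, 2, 3, 4, 5, 6, 7, 8, 9, 10, 11, 12} is all of U.
No 4 of the 5 blocks cover everything (all 5 combinations miss at least one element), so 5 is optimal.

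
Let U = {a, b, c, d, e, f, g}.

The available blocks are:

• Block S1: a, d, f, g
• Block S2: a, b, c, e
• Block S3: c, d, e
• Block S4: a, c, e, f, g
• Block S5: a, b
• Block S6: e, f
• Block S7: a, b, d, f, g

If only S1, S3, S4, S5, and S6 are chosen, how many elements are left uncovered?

0

Union of S1, S3, S4, S5, S6 = {a, b, c, d, e, f, g} — that's every element, so 0 are uncovered.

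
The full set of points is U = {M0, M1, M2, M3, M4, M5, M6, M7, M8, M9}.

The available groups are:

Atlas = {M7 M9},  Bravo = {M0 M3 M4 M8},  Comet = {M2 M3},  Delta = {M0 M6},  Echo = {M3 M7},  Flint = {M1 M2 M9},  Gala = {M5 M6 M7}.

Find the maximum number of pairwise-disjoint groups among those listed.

Delta, Echo, Flint are pairwise disjoint (Delta={M0,M6}; Echo={M3,M7}; Flint={M1,M2,M9}).
Every remaining group overlaps one of these, and no 4 of the listed groups are pairwise disjoint, so 3 is the maximum.

3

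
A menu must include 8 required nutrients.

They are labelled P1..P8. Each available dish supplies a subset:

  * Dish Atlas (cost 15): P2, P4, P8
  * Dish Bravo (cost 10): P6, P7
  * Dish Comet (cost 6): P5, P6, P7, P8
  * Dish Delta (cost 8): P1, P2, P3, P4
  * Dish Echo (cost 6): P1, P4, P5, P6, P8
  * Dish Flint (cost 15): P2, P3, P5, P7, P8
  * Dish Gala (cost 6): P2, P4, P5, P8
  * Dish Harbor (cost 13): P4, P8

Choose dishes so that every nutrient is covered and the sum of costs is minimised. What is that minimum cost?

14

Comet, Delta together cover every nutrient (Comet ∪ Delta = {P1, P2, P3, P4, P5, P6, P7, P8}); total cost 6 + 8 = 14.
The greedy pick Echo, Delta, Comet costs 20; no covering selection beats 14.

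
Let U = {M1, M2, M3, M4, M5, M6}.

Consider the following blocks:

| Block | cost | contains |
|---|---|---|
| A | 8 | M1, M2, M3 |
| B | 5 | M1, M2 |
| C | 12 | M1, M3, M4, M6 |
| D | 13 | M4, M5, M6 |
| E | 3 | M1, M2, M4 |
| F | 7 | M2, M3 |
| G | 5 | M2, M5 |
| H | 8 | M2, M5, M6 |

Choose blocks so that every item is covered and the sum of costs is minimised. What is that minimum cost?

17

C, G together cover every item (C ∪ G = {M1, M2, M3, M4, M5, M6}); total cost 12 + 5 = 17.
The greedy pick E, H, F costs 18; no covering selection beats 17.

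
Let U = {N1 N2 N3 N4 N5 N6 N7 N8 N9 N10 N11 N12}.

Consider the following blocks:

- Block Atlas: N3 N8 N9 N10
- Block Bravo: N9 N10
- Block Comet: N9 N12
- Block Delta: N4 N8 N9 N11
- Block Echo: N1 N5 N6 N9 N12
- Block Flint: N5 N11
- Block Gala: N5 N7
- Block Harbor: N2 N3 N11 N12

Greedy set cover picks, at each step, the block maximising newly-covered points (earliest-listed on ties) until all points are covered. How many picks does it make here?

Greedy: pick Echo (covers 5 new) → pick Atlas (covers 3 new) → pick Delta (covers 2 new) → pick Gala (covers 1 new) → pick Harbor (covers 1 new). Total picks: 5.

5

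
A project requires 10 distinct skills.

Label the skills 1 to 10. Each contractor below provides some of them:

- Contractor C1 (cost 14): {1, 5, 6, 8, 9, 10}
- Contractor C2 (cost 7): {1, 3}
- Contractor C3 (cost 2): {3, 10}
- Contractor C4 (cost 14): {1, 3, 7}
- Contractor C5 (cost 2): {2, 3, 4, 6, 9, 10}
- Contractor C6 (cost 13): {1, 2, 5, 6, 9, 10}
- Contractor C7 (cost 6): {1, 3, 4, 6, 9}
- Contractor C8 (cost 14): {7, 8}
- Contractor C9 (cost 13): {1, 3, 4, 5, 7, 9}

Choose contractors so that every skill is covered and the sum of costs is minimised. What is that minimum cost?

C5, C6, C8 together cover every skill (C5 ∪ C6 ∪ C8 = {1, 2, 3, 4, 5, 6, 7, 8, 9, 10}); total cost 2 + 13 + 14 = 29.
No covering selection has total cost below 29.

29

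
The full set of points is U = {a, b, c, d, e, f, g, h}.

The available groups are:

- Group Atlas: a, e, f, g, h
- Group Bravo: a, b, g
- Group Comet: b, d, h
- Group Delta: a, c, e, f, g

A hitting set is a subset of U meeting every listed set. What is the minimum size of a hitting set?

T = {b, g} meets every group (each contains at least one member of T), and |T| = 2.
The groups Comet, Delta are pairwise disjoint, so any hitting set needs a separate point for each — at least 2. Hence 2 is optimal.

2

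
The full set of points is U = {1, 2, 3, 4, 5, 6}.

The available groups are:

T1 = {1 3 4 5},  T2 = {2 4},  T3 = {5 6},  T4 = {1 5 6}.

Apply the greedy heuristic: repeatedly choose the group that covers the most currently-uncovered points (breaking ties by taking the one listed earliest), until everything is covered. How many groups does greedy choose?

3

Greedy: pick T1 (covers 4 new) → pick T2 (covers 1 new) → pick T3 (covers 1 new). Total picks: 3.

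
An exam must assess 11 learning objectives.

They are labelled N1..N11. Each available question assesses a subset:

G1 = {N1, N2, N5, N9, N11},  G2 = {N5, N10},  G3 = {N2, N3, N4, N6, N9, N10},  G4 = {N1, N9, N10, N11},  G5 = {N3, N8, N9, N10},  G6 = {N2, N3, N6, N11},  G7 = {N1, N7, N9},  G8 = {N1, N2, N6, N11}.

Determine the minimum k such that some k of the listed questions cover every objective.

4

Take {G1, G3, G5, G7}. Their union is {N1, N2, N3, N4, N5, N6, N7, N8, N9, N10, N11}, which is all 11 objectives.
No 3 of the 8 questions cover everything (all 56 combinations miss at least one objective), so 4 is optimal.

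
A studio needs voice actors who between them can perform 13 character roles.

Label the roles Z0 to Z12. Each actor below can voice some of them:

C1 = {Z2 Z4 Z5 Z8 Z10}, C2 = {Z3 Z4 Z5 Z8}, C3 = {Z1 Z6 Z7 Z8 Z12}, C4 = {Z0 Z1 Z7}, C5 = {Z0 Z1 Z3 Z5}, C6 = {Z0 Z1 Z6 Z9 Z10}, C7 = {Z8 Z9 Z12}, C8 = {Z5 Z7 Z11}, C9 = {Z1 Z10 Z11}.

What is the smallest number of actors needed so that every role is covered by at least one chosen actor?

C1 and C2 and C3 and C6 and C8 together: C1 ∪ C2 ∪ C3 ∪ C6 ∪ C8 = {Z0, Z1, Z2, Z3, Z4, Z5, Z6, Z7, Z8, Z9, Z10, Z11, Z12} — every role is covered.
No 4 of the 9 actors cover everything (all 126 combinations miss at least one role), so 5 is optimal.

5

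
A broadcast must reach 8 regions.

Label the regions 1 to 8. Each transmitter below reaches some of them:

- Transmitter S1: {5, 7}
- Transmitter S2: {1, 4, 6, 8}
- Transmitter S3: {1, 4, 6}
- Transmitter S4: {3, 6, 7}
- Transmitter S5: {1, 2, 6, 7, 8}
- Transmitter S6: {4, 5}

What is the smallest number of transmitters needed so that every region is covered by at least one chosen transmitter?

Take {S4, S5, S6}. Their union is {1, 2, 3, 4, 5, 6, 7, 8}, which is all 8 regions.
Only S5 contains 2, so S5 is forced; the remaining 3 regions need at least 2 more transmitters (each remaining transmitter adds at most 2) — so at least 3 transmitters are needed, and 3 is optimal.

3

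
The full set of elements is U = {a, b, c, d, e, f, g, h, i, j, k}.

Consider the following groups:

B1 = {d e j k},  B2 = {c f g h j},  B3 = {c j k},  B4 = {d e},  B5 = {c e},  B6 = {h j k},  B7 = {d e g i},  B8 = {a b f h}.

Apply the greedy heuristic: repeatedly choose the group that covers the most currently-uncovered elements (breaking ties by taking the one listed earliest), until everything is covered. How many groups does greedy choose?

Greedy: pick B2 (covers 5 new) → pick B1 (covers 3 new) → pick B8 (covers 2 new) → pick B7 (covers 1 new). Total picks: 4.
(The true minimum cover uses only 3 groups, so greedy is not optimal here.)

4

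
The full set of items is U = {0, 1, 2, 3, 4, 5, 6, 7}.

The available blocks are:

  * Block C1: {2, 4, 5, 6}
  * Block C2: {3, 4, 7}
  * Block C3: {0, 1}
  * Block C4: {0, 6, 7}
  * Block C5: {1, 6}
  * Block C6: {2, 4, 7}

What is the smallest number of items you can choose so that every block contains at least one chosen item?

3

The 3 items {1, 5, 7} hit every block.
No choice of 2 items meets every block, so 3 is the minimum.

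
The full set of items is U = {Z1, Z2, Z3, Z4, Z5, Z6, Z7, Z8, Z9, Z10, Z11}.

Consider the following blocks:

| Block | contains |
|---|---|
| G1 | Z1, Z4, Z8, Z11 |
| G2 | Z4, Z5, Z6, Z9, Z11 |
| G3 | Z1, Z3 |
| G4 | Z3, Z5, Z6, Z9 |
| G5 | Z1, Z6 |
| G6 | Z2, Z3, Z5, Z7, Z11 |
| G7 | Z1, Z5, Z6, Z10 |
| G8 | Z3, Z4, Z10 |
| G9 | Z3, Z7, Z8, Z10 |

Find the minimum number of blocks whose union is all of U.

4

G1 and G2 and G6 and G9 together: G1 ∪ G2 ∪ G6 ∪ G9 = {Z1, Z2, Z3, Z4, Z5, Z6, Z7, Z8, Z9, Z10, Z11} — every item is covered.
No 3 of the 9 blocks cover everything (all 84 combinations miss at least one item), so 4 is optimal.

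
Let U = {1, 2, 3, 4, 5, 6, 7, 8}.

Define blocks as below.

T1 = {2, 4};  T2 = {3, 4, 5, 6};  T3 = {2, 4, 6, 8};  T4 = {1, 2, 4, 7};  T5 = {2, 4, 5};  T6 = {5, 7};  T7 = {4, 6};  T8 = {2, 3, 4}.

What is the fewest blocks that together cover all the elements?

3

T2 and T3 and T4 together: T2 ∪ T3 ∪ T4 = {1, 2, 3, 4, 5, 6, 7, 8} — every element is covered.
Only T4 contains 1, so T4 is forced; the remaining 4 elements need at least 2 more blocks (each remaining block adds at most 3) — so at least 3 blocks are needed, and 3 is optimal.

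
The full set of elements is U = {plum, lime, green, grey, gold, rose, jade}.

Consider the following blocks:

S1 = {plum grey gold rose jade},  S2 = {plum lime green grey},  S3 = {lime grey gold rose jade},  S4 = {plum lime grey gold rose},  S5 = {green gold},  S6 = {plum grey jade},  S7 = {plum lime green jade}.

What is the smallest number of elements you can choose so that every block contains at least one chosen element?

2

H = {plum, gold} meets every block (each contains at least one member of H), and |H| = 2.
The blocks S5, S6 are pairwise disjoint, so any hitting set needs a separate element for each — at least 2. Hence 2 is optimal.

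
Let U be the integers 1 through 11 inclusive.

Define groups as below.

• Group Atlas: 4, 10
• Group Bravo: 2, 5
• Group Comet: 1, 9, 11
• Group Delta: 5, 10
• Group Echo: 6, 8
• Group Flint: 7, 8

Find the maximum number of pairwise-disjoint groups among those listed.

Atlas, Bravo, Comet, Echo are pairwise disjoint (Atlas={4,10}; Bravo={2,5}; Comet={1,9,11}; Echo={6,8}).
Every remaining group overlaps one of these, and no 5 of the listed groups are pairwise disjoint, so 4 is the maximum.

4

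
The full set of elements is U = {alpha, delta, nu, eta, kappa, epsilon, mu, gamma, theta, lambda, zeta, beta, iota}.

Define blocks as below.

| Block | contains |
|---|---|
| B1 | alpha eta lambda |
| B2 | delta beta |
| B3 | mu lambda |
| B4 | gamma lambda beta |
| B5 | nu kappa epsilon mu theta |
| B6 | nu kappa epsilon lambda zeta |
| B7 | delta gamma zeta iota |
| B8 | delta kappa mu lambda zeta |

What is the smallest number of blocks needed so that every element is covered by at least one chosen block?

4

B1, B4, B5, and B7 cover everything between them: the union {alpha, delta, nu, eta, kappa, epsilon, mu, gamma, theta, lambda, zeta, beta, iota} is all of U.
No 3 of the 8 blocks cover everything (all 56 combinations miss at least one element), so 4 is optimal.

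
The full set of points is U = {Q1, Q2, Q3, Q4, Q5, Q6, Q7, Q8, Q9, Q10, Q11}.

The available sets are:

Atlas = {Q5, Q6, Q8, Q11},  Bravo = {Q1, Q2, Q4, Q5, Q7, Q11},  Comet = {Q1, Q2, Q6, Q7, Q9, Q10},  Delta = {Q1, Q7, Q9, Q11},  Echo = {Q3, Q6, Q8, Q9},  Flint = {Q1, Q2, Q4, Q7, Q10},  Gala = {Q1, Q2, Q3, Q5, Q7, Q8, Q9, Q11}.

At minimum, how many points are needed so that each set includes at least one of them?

2

H = {Q1, Q8} meets every set (each contains at least one member of H), and |H| = 2.
The sets Bravo, Echo are pairwise disjoint, so any hitting set needs a separate point for each — at least 2. Hence 2 is optimal.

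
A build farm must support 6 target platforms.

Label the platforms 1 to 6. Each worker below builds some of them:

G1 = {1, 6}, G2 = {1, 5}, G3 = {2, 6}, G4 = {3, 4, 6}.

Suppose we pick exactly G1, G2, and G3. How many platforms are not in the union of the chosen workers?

Union of G1, G2, G3 = {1, 2, 5, 6}.
Not covered: 3, 4 — 2 platforms.

2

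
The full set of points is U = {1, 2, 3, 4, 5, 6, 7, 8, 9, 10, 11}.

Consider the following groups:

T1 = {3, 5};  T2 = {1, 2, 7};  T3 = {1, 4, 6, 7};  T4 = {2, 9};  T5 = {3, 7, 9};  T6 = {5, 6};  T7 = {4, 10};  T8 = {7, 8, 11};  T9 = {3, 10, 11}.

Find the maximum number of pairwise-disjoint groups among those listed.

4

T1, T4, T7, T8 are pairwise disjoint (T1={3,5}; T4={2,9}; T7={4,10}; T8={7,8,11}).
Every remaining group overlaps one of these, and no 5 of the listed groups are pairwise disjoint, so 4 is the maximum.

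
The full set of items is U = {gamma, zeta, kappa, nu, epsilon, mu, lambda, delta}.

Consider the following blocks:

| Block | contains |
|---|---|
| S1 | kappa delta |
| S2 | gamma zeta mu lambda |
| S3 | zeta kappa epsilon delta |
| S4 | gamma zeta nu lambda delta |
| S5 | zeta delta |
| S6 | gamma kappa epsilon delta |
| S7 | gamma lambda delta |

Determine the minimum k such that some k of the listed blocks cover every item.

3

S2 and S4 and S6 together: S2 ∪ S4 ∪ S6 = {gamma, zeta, kappa, nu, epsilon, mu, lambda, delta} — every item is covered.
Only S4 contains nu, so S4 is forced; the remaining 3 items need at least 2 more blocks (each remaining block adds at most 2) — so at least 3 blocks are needed, and 3 is optimal.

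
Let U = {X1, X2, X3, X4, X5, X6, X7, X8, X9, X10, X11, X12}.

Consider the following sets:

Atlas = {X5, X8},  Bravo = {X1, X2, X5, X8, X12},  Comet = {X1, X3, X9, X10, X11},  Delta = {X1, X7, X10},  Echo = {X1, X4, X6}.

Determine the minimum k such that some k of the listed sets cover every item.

Bravo, Comet, Delta, and Echo cover everything between them: the union {X1, X2, X3, X4, X5, X6, X7, X8, X9, X10, X11, X12} is all of U.
Only Echo contains X4, so Echo is forced; the remaining 9 items need at least 3 more sets (each remaining set adds at most 4) — so at least 4 sets are needed, and 4 is optimal.

4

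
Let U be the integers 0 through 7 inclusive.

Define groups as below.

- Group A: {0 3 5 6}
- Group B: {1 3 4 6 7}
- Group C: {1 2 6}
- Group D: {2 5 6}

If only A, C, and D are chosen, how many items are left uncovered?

2

Union of A, C, D = {0, 1, 2, 3, 5, 6}.
Not covered: 4, 7 — 2 items.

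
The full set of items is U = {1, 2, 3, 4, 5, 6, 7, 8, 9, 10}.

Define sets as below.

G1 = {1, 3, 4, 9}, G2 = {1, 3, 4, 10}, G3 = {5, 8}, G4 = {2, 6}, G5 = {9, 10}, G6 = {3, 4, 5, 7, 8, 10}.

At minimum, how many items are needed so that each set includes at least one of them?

4

H = {3, 5, 6, 9} meets every set (each contains at least one member of H), and |H| = 4.
No choice of 3 items meets every set, so 4 is the minimum.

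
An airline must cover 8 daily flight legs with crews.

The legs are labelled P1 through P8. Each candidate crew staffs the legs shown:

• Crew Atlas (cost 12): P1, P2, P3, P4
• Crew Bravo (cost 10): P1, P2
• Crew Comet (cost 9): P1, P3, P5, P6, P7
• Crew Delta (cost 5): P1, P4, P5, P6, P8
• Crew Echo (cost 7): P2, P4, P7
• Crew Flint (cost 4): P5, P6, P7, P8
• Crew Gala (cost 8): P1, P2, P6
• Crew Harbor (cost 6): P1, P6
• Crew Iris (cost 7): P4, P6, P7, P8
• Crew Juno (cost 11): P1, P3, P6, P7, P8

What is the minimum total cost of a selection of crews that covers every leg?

16

Atlas, Flint together cover every leg (Atlas ∪ Flint = {P1, P2, P3, P4, P5, P6, P7, P8}); total cost 12 + 4 = 16.
The greedy pick Delta, Echo, Comet costs 21; no covering selection beats 16.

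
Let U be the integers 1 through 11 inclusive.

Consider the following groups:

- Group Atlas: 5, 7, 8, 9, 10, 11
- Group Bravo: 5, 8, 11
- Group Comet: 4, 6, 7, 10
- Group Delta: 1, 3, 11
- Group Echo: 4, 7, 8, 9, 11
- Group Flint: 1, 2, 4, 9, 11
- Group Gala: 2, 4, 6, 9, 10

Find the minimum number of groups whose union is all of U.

3

Atlas, Delta, and Gala cover everything between them: the union {1, 2, 3, 4, 5, 6, 7, 8, 9, 10, 11} is all of U.
Only Delta contains 3, so Delta is forced; the remaining 8 elements need at least 2 more groups (each remaining group adds at most 5) — so at least 3 groups are needed, and 3 is optimal.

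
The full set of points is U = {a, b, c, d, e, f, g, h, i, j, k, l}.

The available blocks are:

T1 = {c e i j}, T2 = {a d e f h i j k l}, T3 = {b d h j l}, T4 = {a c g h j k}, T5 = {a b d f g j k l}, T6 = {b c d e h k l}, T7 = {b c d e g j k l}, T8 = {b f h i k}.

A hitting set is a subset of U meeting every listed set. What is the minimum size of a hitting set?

The 2 points {h, j} hit every block.
No single point lies in every block, so at least 2 are needed and 2 is optimal.

2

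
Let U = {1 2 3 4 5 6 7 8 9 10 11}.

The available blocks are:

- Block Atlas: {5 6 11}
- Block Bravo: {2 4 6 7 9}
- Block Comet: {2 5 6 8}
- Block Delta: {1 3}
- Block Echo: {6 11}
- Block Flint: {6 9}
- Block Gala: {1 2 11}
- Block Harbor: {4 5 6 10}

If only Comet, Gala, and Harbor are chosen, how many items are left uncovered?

Union of Comet, Gala, Harbor = {1, 2, 4, 5, 6, 8, 10, 11}.
Not covered: 3, 7, 9 — 3 items.

3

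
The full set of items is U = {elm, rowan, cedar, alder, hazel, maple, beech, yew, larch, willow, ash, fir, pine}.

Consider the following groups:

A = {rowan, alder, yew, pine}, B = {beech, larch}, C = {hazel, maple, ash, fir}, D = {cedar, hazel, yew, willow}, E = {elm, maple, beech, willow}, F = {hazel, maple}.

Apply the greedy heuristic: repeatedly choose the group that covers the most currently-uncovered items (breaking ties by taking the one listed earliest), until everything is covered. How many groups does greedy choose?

5

Greedy: pick A (covers 4 new) → pick C (covers 4 new) → pick E (covers 3 new) → pick B (covers 1 new) → pick D (covers 1 new). Total picks: 5.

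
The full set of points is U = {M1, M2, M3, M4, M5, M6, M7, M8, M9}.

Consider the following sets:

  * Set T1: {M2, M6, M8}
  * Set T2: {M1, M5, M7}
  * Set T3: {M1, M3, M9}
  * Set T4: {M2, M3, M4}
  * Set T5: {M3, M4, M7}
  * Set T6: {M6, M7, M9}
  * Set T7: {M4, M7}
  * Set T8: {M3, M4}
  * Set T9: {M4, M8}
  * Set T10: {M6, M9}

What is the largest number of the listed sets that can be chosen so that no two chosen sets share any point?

T2, T4, T10 are pairwise disjoint (T2={M1,M5,M7}; T4={M2,M3,M4}; T10={M6,M9}).
Every remaining set overlaps one of these, and no 4 of the listed sets are pairwise disjoint, so 3 is the maximum.

3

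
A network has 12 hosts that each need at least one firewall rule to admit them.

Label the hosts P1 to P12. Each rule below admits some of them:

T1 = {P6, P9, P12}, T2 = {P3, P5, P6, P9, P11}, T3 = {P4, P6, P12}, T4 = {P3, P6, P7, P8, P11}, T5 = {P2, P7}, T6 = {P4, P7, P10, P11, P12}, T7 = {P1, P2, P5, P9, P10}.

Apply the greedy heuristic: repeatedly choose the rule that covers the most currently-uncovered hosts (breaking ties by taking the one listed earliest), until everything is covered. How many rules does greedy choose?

Greedy: pick T2 (covers 5 new) → pick T6 (covers 4 new) → pick T7 (covers 2 new) → pick T4 (covers 1 new). Total picks: 4.
(The true minimum cover uses only 3 rules, so greedy is not optimal here.)

4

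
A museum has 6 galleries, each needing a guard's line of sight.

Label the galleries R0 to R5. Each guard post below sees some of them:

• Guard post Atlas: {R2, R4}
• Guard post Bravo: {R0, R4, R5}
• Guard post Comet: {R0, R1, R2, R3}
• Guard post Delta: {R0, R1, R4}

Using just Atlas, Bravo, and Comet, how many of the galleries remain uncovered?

Union of Atlas, Bravo, Comet = {R0, R1, R2, R3, R4, R5} — that's every gallery, so 0 are uncovered.

0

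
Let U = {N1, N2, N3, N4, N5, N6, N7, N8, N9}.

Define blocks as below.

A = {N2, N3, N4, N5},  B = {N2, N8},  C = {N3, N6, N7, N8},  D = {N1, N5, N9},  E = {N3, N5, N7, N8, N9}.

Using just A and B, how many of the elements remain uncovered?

Union of A, B = {N2, N3, N4, N5, N8}.
Not covered: N1, N6, N7, N9 — 4 elements.

4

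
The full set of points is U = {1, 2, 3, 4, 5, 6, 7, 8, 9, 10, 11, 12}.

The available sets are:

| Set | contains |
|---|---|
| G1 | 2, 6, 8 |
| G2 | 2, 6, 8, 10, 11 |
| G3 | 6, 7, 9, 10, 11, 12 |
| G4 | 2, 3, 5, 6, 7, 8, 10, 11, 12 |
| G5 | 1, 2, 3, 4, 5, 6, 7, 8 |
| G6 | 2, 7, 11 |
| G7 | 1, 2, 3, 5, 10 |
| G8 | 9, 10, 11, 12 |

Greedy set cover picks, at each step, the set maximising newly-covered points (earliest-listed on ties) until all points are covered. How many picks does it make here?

Greedy: pick G4 (covers 9 new) → pick G5 (covers 2 new) → pick G3 (covers 1 new). Total picks: 3.
(The true minimum cover uses only 2 sets, so greedy is not optimal here.)

3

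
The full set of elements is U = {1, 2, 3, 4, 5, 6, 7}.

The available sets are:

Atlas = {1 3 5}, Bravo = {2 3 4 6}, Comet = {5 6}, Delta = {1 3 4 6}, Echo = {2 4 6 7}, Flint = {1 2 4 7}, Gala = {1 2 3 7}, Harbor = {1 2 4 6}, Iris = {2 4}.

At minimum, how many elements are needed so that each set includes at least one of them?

H = {2, 5, 6} meets every set (each contains at least one member of H), and |H| = 3.
No choice of 2 elements meets every set, so 3 is the minimum.

3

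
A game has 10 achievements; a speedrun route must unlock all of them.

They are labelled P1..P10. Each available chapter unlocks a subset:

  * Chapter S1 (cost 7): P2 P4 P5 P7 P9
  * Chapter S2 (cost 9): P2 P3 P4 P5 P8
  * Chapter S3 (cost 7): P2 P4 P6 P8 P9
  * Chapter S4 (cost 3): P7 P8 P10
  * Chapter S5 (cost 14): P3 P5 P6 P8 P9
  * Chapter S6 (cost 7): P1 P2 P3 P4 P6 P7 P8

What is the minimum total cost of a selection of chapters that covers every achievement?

17

S1, S4, S6 together cover every achievement (S1 ∪ S4 ∪ S6 = {P1, P2, P3, P4, P5, P6, P7, P8, P9, P10}); total cost 7 + 3 + 7 = 17.
No covering selection has total cost below 17.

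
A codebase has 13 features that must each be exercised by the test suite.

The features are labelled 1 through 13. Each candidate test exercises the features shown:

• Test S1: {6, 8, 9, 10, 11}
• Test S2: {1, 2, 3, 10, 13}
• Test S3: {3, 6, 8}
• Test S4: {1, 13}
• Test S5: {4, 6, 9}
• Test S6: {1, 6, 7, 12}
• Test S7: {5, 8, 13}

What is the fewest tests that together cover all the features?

5

S1 and S2 and S5 and S6 and S7 together: S1 ∪ S2 ∪ S5 ∪ S6 ∪ S7 = {1, 2, 3, 4, 5, 6, 7, 8, 9, 10, 11, 12, 13} — every feature is covered.
No 4 of the 7 tests cover everything (all 35 combinations miss at least one feature), so 5 is optimal.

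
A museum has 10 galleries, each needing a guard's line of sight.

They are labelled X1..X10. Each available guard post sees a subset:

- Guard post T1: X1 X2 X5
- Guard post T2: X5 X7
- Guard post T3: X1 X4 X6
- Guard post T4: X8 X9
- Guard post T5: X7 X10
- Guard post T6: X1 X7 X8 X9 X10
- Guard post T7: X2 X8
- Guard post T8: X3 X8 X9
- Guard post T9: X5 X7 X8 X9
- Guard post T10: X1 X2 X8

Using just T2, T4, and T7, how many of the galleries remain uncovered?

5

Union of T2, T4, T7 = {X2, X5, X7, X8, X9}.
Not covered: X1, X3, X4, X6, X10 — 5 galleries.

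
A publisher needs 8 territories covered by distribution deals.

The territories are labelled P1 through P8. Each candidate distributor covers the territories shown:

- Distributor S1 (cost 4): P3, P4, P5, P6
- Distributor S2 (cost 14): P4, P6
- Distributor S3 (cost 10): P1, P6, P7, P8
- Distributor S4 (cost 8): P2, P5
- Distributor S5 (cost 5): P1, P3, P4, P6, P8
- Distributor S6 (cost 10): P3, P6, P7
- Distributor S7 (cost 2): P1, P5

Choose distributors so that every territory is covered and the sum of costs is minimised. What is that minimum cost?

S1, S3, S4 together cover every territory (S1 ∪ S3 ∪ S4 = {P1, P2, P3, P4, P5, P6, P7, P8}); total cost 4 + 10 + 8 = 22.
The greedy pick S1, S7, S3, S4 costs 24; no covering selection beats 22.

22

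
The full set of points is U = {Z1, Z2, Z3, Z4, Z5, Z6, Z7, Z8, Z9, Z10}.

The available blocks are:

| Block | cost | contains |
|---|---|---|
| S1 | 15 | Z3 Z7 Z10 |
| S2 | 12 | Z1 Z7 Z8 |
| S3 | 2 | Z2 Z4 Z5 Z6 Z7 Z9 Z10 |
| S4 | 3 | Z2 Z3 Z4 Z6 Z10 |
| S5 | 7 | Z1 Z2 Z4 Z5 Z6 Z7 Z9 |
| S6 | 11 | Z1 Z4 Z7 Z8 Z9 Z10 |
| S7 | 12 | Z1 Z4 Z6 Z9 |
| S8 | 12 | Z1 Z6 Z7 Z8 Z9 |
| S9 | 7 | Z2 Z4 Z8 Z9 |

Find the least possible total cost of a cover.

16

S3, S4, S6 together cover every point (S3 ∪ S4 ∪ S6 = {Z1, Z2, Z3, Z4, Z5, Z6, Z7, Z8, Z9, Z10}); total cost 2 + 3 + 11 = 16.
No covering selection has total cost below 16.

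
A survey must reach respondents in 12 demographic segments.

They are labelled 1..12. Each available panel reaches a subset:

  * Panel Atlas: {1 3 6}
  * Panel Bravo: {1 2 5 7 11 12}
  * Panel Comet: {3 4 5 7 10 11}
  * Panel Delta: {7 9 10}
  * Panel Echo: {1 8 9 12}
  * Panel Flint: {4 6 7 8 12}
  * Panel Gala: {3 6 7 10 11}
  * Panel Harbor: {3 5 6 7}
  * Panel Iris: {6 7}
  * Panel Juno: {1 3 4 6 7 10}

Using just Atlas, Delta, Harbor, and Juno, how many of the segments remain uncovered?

4

Union of Atlas, Delta, Harbor, Juno = {1, 3, 4, 5, 6, 7, 9, 10}.
Not covered: 2, 8, 11, 12 — 4 segments.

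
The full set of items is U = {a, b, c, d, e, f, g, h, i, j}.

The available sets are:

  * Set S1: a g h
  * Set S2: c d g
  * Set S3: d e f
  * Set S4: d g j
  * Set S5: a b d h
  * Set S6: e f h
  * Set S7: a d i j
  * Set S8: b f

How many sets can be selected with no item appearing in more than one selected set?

2

S6, S7 are pairwise disjoint (S6={e,f,h}; S7={a,d,i,j}).
Every remaining set overlaps one of these, and no 3 of the listed sets are pairwise disjoint, so 2 is the maximum.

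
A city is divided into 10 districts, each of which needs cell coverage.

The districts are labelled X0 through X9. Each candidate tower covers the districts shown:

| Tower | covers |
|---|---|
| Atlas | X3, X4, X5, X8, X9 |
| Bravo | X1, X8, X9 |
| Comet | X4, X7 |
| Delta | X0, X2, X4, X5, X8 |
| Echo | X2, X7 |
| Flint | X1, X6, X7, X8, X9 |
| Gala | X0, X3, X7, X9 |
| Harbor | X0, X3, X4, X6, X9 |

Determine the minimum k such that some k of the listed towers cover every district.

Delta and Flint and Gala together: Delta ∪ Flint ∪ Gala = {X0, X1, X2, X3, X4, X5, X6, X7, X8, X9} — every district is covered.
No 2 of the 8 towers cover everything (all 28 combinations miss at least one district), so 3 is optimal.

3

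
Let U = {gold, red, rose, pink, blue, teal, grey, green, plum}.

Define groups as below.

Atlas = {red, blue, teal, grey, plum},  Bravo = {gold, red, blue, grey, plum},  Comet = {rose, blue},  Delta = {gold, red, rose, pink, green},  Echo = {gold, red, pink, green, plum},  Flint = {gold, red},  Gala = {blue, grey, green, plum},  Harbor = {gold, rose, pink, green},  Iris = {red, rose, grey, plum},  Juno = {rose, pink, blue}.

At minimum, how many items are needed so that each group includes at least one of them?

The 3 items {gold, red, blue} hit every group.
No choice of 2 items meets every group, so 3 is the minimum.

3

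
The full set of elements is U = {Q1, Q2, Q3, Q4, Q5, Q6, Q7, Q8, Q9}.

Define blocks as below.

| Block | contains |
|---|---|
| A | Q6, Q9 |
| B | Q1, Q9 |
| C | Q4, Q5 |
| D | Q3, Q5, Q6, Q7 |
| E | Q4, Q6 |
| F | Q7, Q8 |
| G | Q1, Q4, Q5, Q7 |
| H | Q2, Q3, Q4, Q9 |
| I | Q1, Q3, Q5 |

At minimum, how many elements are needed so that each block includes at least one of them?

4

Take T = {Q4, Q5, Q8, Q9}. Each listed block contains at least one of these, so T is a hitting set of size 4.
No choice of 3 elements meets every block, so 4 is the minimum.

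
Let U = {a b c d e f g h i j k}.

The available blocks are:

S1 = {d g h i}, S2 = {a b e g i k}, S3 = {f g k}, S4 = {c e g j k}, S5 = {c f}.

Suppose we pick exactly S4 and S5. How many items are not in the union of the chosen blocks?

Union of S4, S5 = {c, e, f, g, j, k}.
Not covered: a, b, d, h, i — 5 items.

5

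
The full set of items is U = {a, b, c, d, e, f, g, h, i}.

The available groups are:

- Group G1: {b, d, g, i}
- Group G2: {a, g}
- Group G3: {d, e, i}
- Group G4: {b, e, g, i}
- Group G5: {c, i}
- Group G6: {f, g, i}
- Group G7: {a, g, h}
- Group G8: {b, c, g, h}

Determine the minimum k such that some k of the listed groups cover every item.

4

G2 and G3 and G6 and G8 together: G2 ∪ G3 ∪ G6 ∪ G8 = {a, b, c, d, e, f, g, h, i} — every item is covered.
No 3 of the 8 groups cover everything (all 56 combinations miss at least one item), so 4 is optimal.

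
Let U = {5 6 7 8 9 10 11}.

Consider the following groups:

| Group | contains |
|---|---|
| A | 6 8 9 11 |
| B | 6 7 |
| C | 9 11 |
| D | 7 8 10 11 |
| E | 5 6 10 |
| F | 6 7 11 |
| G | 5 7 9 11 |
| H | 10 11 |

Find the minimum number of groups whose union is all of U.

3

Take {A, B, E}. Their union is {5, 6, 7, 8, 9, 10, 11}, which is all 7 items.
No 2 of the 8 groups cover everything (all 28 combinations miss at least one item), so 3 is optimal.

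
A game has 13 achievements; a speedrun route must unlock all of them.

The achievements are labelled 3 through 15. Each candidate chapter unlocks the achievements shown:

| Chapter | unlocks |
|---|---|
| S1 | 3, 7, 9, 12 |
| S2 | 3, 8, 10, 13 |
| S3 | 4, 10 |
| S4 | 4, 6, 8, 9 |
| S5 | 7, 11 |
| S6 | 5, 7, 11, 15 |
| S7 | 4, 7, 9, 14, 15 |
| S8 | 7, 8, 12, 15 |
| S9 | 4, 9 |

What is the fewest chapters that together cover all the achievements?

S1 and S2 and S4 and S6 and S7 together: S1 ∪ S2 ∪ S4 ∪ S6 ∪ S7 = {3, 4, 5, 6, 7, 8, 9, 10, 11, 12, 13, 14, 15} — every achievement is covered.
No 4 of the 9 chapters cover everything (all 126 combinations miss at least one achievement), so 5 is optimal.

5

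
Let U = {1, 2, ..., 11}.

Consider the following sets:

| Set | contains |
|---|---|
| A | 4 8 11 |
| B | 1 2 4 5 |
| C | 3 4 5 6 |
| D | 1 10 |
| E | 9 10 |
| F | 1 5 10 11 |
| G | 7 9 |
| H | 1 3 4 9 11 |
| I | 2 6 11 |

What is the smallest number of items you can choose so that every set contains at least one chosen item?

4

Take T = {2, 4, 9, 10}. Each listed set contains at least one of these, so T is a hitting set of size 4.
No choice of 3 items meets every set, so 4 is the minimum.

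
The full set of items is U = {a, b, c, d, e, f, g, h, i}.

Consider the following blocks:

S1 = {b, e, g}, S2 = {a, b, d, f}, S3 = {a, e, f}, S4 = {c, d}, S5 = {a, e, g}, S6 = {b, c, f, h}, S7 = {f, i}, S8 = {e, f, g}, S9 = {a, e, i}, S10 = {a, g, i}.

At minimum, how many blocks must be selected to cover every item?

S1, S2, S6, and S9 cover everything between them: the union {a, b, c, d, e, f, g, h, i} is all of U.
No 3 of the 10 blocks cover everything (all 120 combinations miss at least one item), so 4 is optimal.

4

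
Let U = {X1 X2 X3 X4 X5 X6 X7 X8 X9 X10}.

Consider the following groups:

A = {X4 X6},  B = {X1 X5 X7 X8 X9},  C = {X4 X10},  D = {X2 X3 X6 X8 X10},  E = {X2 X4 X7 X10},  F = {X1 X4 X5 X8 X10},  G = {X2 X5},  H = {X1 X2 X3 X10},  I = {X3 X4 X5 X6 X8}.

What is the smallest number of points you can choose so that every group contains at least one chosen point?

The 3 points {X5, X6, X10} hit every group.
No choice of 2 points meets every group, so 3 is the minimum.

3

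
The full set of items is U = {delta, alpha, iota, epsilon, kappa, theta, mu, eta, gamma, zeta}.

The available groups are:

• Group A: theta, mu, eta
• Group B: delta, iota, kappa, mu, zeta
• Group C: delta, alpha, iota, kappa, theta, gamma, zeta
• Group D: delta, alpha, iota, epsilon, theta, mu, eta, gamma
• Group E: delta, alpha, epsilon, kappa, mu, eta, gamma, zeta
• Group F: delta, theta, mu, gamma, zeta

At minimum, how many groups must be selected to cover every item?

B and D together: B ∪ D = {delta, alpha, iota, epsilon, kappa, theta, mu, eta, gamma, zeta} — every item is covered.
No single group has all 10 items (the largest, D, has 8), so 2 is optimal.

2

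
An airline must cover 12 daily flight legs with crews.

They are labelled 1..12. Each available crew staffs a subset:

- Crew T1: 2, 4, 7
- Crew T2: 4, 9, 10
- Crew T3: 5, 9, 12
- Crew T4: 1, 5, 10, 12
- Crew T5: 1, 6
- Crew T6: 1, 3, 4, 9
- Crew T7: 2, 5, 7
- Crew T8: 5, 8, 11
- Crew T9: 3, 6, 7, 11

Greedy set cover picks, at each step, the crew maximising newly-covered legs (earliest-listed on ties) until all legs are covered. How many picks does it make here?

Greedy: pick T4 (covers 4 new) → pick T9 (covers 4 new) → pick T1 (covers 2 new) → pick T2 (covers 1 new) → pick T8 (covers 1 new). Total picks: 5.

5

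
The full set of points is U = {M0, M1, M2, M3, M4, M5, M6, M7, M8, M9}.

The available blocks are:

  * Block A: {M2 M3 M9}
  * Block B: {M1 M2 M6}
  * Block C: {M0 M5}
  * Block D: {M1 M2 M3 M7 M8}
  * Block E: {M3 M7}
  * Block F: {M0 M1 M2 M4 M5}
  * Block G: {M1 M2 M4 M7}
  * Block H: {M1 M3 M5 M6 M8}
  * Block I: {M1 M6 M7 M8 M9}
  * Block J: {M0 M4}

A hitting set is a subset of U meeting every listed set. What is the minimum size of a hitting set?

The 3 points {M0, M1, M3} hit every block.
The blocks B, C, E are pairwise disjoint, so any hitting set needs a separate point for each — at least 3. Hence 3 is optimal.

3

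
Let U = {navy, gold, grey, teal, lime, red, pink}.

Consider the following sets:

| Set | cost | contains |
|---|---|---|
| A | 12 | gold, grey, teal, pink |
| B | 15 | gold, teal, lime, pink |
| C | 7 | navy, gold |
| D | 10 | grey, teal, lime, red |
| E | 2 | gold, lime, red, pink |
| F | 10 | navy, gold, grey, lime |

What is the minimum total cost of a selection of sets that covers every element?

19

C, D, E together cover every element (C ∪ D ∪ E = {navy, gold, grey, teal, lime, red, pink}); total cost 7 + 10 + 2 = 19.
No covering selection has total cost below 19.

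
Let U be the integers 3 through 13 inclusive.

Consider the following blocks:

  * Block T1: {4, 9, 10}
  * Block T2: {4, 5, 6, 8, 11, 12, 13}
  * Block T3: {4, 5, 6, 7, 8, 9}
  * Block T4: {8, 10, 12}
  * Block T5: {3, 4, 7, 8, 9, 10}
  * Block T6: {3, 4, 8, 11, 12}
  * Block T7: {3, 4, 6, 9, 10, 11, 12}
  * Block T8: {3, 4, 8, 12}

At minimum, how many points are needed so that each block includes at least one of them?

2

Take H = {8, 10}. Each listed block contains at least one of these, so H is a hitting set of size 2.
No single point lies in every block, so at least 2 are needed and 2 is optimal.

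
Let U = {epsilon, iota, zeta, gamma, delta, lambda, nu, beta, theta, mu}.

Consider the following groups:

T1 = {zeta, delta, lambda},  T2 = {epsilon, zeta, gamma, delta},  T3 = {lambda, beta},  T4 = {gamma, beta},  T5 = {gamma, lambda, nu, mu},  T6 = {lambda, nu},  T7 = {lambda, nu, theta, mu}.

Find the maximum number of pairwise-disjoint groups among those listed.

T2, T3 are pairwise disjoint (T2={epsilon,zeta,gamma,delta}; T3={lambda,beta}).
Every remaining group overlaps one of these, and no 3 of the listed groups are pairwise disjoint, so 2 is the maximum.

2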